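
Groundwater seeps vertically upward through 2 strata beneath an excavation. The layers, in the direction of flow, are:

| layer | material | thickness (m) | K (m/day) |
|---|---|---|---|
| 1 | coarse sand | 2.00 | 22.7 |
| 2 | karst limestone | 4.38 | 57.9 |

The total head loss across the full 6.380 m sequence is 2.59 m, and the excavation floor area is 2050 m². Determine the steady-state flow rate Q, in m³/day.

Flow is perpendicular to layering, so the layers act in series and the equivalent K is the thickness-weighted harmonic mean.
Total thickness L = 2.00 + 4.38 = 6.380 m.
Σ(b_i/K_i) = 2.00/22.7 + 4.38/57.9 = 0.1638 d.
K_eq = L / Σ(b_i/K_i) = 6.380 / 0.1638 = 38.96 m/day.
Q = K_eq · A · (Δh/L) = 38.96 × 2050 × (2.59/6.380) = 32424 m³/day.

32400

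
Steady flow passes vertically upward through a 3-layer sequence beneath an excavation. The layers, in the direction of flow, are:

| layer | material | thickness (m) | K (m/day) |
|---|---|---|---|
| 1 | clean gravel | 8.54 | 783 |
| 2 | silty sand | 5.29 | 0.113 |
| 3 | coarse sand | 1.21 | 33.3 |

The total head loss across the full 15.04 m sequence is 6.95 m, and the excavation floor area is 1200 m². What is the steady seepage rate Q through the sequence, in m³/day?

Flow is perpendicular to layering, so the layers act in series and the equivalent K is the thickness-weighted harmonic mean.
Total thickness L = 8.54 + 5.29 + 1.21 = 15.04 m.
Σ(b_i/K_i) = 8.54/783 + 5.29/0.113 + 1.21/33.3 = 46.86 d.
K_eq = L / Σ(b_i/K_i) = 15.04 / 46.86 = 0.3209 m/day.
Q = K_eq · A · (Δh/L) = 0.3209 × 1200 × (6.95/15.04) = 178.0 m³/day.

178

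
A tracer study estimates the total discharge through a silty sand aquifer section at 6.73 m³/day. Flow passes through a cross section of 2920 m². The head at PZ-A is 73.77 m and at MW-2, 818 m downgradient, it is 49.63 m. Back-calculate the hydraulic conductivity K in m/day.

0.0781

Hydraulic gradient i = (73.77 − 49.63) / 818 = 24.14 / 818 = 0.02951.
From Q = K·A·i, K = Q / (A·i) = 6.73 / (2920 × 0.02951) = 0.07810 m/day.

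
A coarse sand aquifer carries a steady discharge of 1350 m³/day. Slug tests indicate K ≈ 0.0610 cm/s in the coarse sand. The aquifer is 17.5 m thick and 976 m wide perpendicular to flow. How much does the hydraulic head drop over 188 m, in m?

0.282

Convert K: 0.0610 cm/s × 864 = 52.70 m/day.
Cross-sectional area A = 976 × 17.5 = 17080 m².
From Q = K·A·i, i = Q / (K·A) = 1350 / (52.70 × 17080) = 0.001500.
Head loss Δh = i · L = 0.001500 × 188 = 0.2819 m.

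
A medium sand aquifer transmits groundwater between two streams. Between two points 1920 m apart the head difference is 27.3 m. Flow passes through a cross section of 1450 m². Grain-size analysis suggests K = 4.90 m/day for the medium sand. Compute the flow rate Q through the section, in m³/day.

101

Hydraulic gradient i = Δh / L = 27.3 / 1920 = 0.01422.
Darcy's law: Q = K · A · i = 4.900 × 1450 × 0.01422 = 101.0 m³/day.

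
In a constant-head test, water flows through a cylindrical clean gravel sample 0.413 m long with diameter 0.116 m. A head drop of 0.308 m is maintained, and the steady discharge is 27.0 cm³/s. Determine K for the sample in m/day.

296

Cross-sectional area A = π·(d/2)² = π × (0.116/2)² = 0.01057 m².
Convert discharge: 27.0 cm³/s = 2.700e-05 m³/s.
Darcy's law rearranged: K = Q·L / (A·Δh) = 2.700e-05 × 0.413 / (0.01057 × 0.308) = 0.003426 m/s = 296.0 m/day.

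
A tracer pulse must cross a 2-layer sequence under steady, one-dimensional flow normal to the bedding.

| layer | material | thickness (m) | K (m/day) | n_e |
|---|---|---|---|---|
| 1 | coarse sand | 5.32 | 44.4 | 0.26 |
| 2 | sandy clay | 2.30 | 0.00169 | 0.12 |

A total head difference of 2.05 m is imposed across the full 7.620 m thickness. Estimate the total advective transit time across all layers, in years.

3.02

With flow normal to the layers, continuity requires the same specific discharge q through every layer.
Σ(b_i/K_i) = 5.32/44.4 + 2.30/0.00169 = 1361 d.
q = Δh / Σ(b_i/K_i) = 2.05 / 1361 = 0.001506 m/day.
In each layer the seepage velocity is v_i = q/n_i, so the layer transit time is t_i = b_i·n_i / q:
  layer 1 (coarse sand): t_1 = 5.32 × 0.26 / 0.001506 = 918.4 d
  layer 2 (sandy clay): t_2 = 2.30 × 0.12 / 0.001506 = 183.2 d
Total t = Σ t_i = 1102 days = 3.016 years.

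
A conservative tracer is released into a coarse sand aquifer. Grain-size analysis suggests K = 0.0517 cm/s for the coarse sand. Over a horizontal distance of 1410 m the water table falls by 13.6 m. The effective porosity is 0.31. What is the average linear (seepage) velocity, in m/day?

Convert K: 0.0517 cm/s × 864 = 44.67 m/day.
Hydraulic gradient i = Δh / L = 13.6 / 1410 = 0.009645.
Darcy flux q = K · i = 44.67 × 0.009645 = 0.4308 m/day.
Seepage velocity v = q / n_e = 0.4308 / 0.31 = 1.390 m/day.

1.39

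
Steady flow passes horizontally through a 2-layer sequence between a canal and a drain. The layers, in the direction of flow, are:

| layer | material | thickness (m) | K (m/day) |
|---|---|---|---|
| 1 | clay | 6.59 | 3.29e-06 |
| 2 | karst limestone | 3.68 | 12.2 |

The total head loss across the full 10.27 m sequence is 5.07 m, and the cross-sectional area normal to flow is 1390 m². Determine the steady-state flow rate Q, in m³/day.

Flow is perpendicular to layering, so the layers act in series and the equivalent K is the thickness-weighted harmonic mean.
Total thickness L = 6.59 + 3.68 = 10.27 m.
Σ(b_i/K_i) = 6.59/3.29e-06 + 3.68/12.2 = 2.003e+06 d.
K_eq = L / Σ(b_i/K_i) = 10.27 / 2.003e+06 = 5.127e-06 m/day.
Q = K_eq · A · (Δh/L) = 5.127e-06 × 1390 × (5.07/10.27) = 0.003518 m³/day.

0.00352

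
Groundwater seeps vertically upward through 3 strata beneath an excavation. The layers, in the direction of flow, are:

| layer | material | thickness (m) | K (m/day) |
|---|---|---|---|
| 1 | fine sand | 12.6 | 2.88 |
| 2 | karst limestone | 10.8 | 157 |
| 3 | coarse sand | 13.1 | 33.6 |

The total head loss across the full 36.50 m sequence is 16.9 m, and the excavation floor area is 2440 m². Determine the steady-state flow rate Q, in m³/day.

Flow is perpendicular to layering, so the layers act in series and the equivalent K is the thickness-weighted harmonic mean.
Total thickness L = 12.6 + 10.8 + 13.1 = 36.50 m.
Σ(b_i/K_i) = 12.6/2.88 + 10.8/157 + 13.1/33.6 = 4.834 d.
K_eq = L / Σ(b_i/K_i) = 36.50 / 4.834 = 7.551 m/day.
Q = K_eq · A · (Δh/L) = 7.551 × 2440 × (16.9/36.50) = 8531 m³/day.

8530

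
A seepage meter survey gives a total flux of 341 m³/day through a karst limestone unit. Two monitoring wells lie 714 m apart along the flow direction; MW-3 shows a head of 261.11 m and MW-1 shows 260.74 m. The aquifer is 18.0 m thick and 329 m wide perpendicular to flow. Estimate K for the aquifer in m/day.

111

Cross-sectional area A = 329 × 18.0 = 5922 m².
Hydraulic gradient i = (261.11 − 260.74) / 714 = 0.37 / 714 = 0.0005182.
From Q = K·A·i, K = Q / (A·i) = 341 / (5922 × 0.0005182) = 111.1 m/day.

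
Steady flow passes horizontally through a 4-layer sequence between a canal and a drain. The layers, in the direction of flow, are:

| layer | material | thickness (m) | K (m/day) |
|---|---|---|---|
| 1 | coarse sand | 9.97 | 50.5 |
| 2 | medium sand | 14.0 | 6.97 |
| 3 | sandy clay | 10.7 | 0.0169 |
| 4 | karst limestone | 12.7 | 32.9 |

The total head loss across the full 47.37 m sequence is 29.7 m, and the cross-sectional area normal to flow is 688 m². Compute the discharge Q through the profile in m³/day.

32.1

Flow is perpendicular to layering, so the layers act in series and the equivalent K is the thickness-weighted harmonic mean.
Total thickness L = 9.97 + 14.0 + 10.7 + 12.7 = 47.37 m.
Σ(b_i/K_i) = 9.97/50.5 + 14.0/6.97 + 10.7/0.0169 + 12.7/32.9 = 635.7 d.
K_eq = L / Σ(b_i/K_i) = 47.37 / 635.7 = 0.07451 m/day.
Q = K_eq · A · (Δh/L) = 0.07451 × 688 × (29.7/47.37) = 32.14 m³/day.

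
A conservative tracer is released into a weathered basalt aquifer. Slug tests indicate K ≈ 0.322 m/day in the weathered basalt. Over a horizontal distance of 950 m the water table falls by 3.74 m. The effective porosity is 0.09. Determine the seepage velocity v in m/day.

Hydraulic gradient i = Δh / L = 3.74 / 950 = 0.003937.
Darcy flux q = K · i = 0.3220 × 0.003937 = 0.001268 m/day.
Seepage velocity v = q / n_e = 0.001268 / 0.09 = 0.01409 m/day.

0.0141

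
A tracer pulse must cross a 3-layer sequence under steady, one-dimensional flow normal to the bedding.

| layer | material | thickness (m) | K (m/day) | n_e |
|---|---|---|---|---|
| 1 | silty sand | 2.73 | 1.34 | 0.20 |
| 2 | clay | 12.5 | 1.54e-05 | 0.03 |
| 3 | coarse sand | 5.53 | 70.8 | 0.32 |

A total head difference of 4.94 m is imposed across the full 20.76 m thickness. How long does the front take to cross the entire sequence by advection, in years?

1210

With flow normal to the layers, continuity requires the same specific discharge q through every layer.
Σ(b_i/K_i) = 2.73/1.34 + 12.5/1.54e-05 + 5.53/70.8 = 8.117e+05 d.
q = Δh / Σ(b_i/K_i) = 4.94 / 8.117e+05 = 6.086e-06 m/day.
In each layer the seepage velocity is v_i = q/n_i, so the layer transit time is t_i = b_i·n_i / q:
  layer 1 (silty sand): t_1 = 2.73 × 0.20 / 6.086e-06 = 89713 d
  layer 2 (clay): t_2 = 12.5 × 0.03 / 6.086e-06 = 61616 d
  layer 3 (coarse sand): t_3 = 5.53 × 0.32 / 6.086e-06 = 2.908e+05 d
Total t = Σ t_i = 4.421e+05 days = 1210 years.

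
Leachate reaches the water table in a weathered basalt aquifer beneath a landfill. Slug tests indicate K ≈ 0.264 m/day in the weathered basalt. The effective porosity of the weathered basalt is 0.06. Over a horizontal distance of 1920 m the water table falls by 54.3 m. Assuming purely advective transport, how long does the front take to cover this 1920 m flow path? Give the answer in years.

Hydraulic gradient i = Δh / L = 54.3 / 1920 = 0.02828.
Darcy flux q = K · i = 0.2640 × 0.02828 = 0.007466 m/day.
Seepage velocity v = q / n_e = 0.007466 / 0.06 = 0.1244 m/day.
Travel time t = L / v = 1920 / 0.1244 = 15429 days = 42.24 years.

42.2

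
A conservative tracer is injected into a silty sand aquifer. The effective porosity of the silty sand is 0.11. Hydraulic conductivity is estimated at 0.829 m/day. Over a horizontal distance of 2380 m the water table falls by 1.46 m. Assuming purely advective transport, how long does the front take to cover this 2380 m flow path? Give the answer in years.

Hydraulic gradient i = Δh / L = 1.46 / 2380 = 0.0006134.
Darcy flux q = K · i = 0.8290 × 0.0006134 = 0.0005085 m/day.
Seepage velocity v = q / n_e = 0.0005085 / 0.11 = 0.004623 m/day.
Travel time t = L / v = 2380 / 0.004623 = 5.148e+05 days = 1409 years.

1410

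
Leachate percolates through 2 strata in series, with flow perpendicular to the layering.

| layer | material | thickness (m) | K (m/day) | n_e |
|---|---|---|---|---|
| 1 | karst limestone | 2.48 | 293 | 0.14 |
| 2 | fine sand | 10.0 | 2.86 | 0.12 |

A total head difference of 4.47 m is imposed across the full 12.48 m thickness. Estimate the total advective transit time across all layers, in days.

With flow normal to the layers, continuity requires the same specific discharge q through every layer.
Σ(b_i/K_i) = 2.48/293 + 10.0/2.86 = 3.505 d.
q = Δh / Σ(b_i/K_i) = 4.47 / 3.505 = 1.275 m/day.
In each layer the seepage velocity is v_i = q/n_i, so the layer transit time is t_i = b_i·n_i / q:
  layer 1 (karst limestone): t_1 = 2.48 × 0.14 / 1.275 = 0.2722 d
  layer 2 (fine sand): t_2 = 10.0 × 0.12 / 1.275 = 0.9409 d
Total t = Σ t_i = 1.213 days.

1.21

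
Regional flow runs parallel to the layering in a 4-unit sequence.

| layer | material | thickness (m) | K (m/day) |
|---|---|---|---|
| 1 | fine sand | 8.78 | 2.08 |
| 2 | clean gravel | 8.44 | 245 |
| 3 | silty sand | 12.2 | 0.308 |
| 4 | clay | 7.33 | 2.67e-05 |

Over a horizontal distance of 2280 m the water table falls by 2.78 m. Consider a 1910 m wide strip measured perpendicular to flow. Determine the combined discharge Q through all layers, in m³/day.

4870

Flow is parallel to layering, so each bed carries its own Darcy discharge and the transmissivities add.
Σ(K_i·b_i) = 2.08×8.78 + 245×8.44 + 0.308×12.2 + 2.67e-05×7.33 = 2090 m²/day.
Hydraulic gradient i = Δh / L = 2.78 / 2280 = 0.001219.
Q = Σ(K_i·b_i) · W · i = 2090 × 1910 × 0.001219 = 4867 m³/day.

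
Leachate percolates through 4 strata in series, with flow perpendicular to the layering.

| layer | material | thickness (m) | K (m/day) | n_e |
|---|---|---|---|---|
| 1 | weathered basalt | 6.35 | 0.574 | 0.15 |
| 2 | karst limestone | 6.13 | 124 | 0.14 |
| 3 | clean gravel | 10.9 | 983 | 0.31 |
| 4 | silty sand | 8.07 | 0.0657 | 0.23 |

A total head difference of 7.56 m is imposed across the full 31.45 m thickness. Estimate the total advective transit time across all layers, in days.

With flow normal to the layers, continuity requires the same specific discharge q through every layer.
Σ(b_i/K_i) = 6.35/0.574 + 6.13/124 + 10.9/983 + 8.07/0.0657 = 134.0 d.
q = Δh / Σ(b_i/K_i) = 7.56 / 134.0 = 0.05644 m/day.
In each layer the seepage velocity is v_i = q/n_i, so the layer transit time is t_i = b_i·n_i / q:
  layer 1 (weathered basalt): t_1 = 6.35 × 0.15 / 0.05644 = 16.88 d
  layer 2 (karst limestone): t_2 = 6.13 × 0.14 / 0.05644 = 15.21 d
  layer 3 (clean gravel): t_3 = 10.9 × 0.31 / 0.05644 = 59.87 d
  layer 4 (silty sand): t_4 = 8.07 × 0.23 / 0.05644 = 32.89 d
Total t = Σ t_i = 124.8 days.

125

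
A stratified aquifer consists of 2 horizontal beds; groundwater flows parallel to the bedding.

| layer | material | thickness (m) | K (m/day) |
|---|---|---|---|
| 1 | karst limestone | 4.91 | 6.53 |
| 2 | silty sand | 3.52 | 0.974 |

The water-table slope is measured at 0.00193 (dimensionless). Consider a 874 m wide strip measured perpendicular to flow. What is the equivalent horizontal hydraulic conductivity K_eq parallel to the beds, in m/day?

Flow is parallel to layering, so each bed carries its own Darcy discharge and the transmissivities add.
Σ(K_i·b_i) = 6.53×4.91 + 0.974×3.52 = 35.49 m²/day.
Total thickness b = 8.430 m, so K_eq = Σ(K_i·b_i)/b = 4.210 m/day.

4.21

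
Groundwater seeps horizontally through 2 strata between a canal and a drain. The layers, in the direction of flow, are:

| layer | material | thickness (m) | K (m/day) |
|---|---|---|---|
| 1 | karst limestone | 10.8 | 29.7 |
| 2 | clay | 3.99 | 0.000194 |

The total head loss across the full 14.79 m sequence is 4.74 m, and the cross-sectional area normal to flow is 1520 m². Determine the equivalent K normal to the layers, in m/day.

Flow is perpendicular to layering, so the layers act in series and the equivalent K is the thickness-weighted harmonic mean.
Total thickness L = 10.8 + 3.99 = 14.79 m.
Σ(b_i/K_i) = 10.8/29.7 + 3.99/0.000194 = 20567 d.
K_eq = L / Σ(b_i/K_i) = 14.79 / 20567 = 0.0007191 m/day.

0.000719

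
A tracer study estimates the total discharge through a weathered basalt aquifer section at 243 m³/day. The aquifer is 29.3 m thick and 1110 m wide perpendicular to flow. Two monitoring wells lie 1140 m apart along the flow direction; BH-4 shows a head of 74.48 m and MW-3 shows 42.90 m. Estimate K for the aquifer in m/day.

Cross-sectional area A = 1110 × 29.3 = 32523 m².
Hydraulic gradient i = (74.48 − 42.90) / 1140 = 31.58 / 1140 = 0.02770.
From Q = K·A·i, K = Q / (A·i) = 243 / (32523 × 0.02770) = 0.2697 m/day.

0.270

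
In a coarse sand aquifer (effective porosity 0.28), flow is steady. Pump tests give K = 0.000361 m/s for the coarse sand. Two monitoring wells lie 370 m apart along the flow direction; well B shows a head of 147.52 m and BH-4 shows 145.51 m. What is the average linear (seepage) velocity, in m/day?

Convert K: 0.000361 m/s × 86400 = 31.19 m/day.
Hydraulic gradient i = (147.52 − 145.51) / 370 = 2.01 / 370 = 0.005432.
Darcy flux q = K · i = 31.19 × 0.005432 = 0.1694 m/day.
Seepage velocity v = q / n_e = 0.1694 / 0.28 = 0.6051 m/day.

0.605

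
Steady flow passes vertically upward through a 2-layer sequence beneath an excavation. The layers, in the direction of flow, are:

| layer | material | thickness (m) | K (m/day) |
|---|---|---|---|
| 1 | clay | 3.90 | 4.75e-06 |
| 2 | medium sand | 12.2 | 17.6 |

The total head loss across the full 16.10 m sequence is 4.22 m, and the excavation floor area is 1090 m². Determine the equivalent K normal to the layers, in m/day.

Flow is perpendicular to layering, so the layers act in series and the equivalent K is the thickness-weighted harmonic mean.
Total thickness L = 3.90 + 12.2 = 16.10 m.
Σ(b_i/K_i) = 3.90/4.75e-06 + 12.2/17.6 = 8.211e+05 d.
K_eq = L / Σ(b_i/K_i) = 16.10 / 8.211e+05 = 1.961e-05 m/day.

1.96e-05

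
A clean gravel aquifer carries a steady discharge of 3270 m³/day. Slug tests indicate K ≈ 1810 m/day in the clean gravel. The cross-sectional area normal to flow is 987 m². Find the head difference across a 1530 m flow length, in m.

From Q = K·A·i, i = Q / (K·A) = 3270 / (1810 × 987.0) = 0.001830.
Head loss Δh = i · L = 0.001830 × 1530 = 2.801 m.

2.80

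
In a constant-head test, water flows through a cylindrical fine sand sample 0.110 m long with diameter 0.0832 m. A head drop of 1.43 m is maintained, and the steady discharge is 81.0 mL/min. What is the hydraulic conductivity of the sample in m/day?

Cross-sectional area A = π·(d/2)² = π × (0.0832/2)² = 0.005437 m².
Convert discharge: 81.0 mL/min = 1.350e-06 m³/s.
Darcy's law rearranged: K = Q·L / (A·Δh) = 1.350e-06 × 0.110 / (0.005437 × 1.43) = 1.910e-05 m/s = 1.650 m/day.

1.65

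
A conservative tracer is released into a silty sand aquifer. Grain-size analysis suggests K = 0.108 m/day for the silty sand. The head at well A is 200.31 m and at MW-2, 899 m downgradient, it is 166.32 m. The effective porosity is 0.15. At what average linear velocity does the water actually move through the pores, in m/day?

Hydraulic gradient i = (200.31 − 166.32) / 899 = 33.99 / 899 = 0.03781.
Darcy flux q = K · i = 0.1080 × 0.03781 = 0.004083 m/day.
Seepage velocity v = q / n_e = 0.004083 / 0.15 = 0.02722 m/day.

0.0272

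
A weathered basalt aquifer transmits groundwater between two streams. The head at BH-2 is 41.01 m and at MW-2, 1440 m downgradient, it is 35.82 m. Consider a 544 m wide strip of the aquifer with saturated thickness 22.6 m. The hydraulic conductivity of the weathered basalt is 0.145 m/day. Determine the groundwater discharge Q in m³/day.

6.43

Cross-sectional area A = 544 × 22.6 = 12294 m².
Hydraulic gradient i = (41.01 − 35.82) / 1440 = 5.19 / 1440 = 0.003604.
Darcy's law: Q = K · A · i = 0.1450 × 12294 × 0.003604 = 6.425 m³/day.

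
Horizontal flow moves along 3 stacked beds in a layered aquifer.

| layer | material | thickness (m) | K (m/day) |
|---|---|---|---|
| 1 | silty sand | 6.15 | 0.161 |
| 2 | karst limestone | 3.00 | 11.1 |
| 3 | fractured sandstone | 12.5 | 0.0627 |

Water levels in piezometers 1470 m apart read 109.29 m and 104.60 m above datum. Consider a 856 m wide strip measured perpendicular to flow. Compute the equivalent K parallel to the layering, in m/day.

1.62

Flow is parallel to layering, so each bed carries its own Darcy discharge and the transmissivities add.
Σ(K_i·b_i) = 0.161×6.15 + 11.1×3.00 + 0.0627×12.5 = 35.07 m²/day.
Total thickness b = 21.65 m, so K_eq = Σ(K_i·b_i)/b = 1.620 m/day.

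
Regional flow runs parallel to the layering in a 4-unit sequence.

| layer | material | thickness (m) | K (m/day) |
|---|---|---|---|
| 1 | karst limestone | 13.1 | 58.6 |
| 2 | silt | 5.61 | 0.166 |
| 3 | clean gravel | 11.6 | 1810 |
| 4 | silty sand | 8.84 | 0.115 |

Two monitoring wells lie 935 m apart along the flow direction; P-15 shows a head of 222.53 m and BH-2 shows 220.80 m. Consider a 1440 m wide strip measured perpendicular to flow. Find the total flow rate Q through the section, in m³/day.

58000

Flow is parallel to layering, so each bed carries its own Darcy discharge and the transmissivities add.
Σ(K_i·b_i) = 58.6×13.1 + 0.166×5.61 + 1810×11.6 + 0.115×8.84 = 21766 m²/day.
Hydraulic gradient i = (222.53 − 220.80) / 935 = 1.73 / 935 = 0.001850.
Q = Σ(K_i·b_i) · W · i = 21766 × 1440 × 0.001850 = 57992 m³/day.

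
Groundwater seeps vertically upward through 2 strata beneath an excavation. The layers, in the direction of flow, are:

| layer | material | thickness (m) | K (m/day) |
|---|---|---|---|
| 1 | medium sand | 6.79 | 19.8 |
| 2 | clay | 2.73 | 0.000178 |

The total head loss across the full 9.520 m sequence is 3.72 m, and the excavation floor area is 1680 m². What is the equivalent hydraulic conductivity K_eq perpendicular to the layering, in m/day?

0.000621

Flow is perpendicular to layering, so the layers act in series and the equivalent K is the thickness-weighted harmonic mean.
Total thickness L = 6.79 + 2.73 = 9.520 m.
Σ(b_i/K_i) = 6.79/19.8 + 2.73/0.000178 = 15337 d.
K_eq = L / Σ(b_i/K_i) = 9.520 / 15337 = 0.0006207 m/day.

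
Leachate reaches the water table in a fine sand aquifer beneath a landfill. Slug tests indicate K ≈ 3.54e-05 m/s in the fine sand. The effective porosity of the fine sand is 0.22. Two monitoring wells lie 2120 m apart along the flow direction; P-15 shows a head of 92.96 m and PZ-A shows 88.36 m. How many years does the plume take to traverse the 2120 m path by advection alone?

192

Convert K: 3.54e-05 m/s × 86400 = 3.059 m/day.
Hydraulic gradient i = (92.96 − 88.36) / 2120 = 4.6 / 2120 = 0.002170.
Darcy flux q = K · i = 3.059 × 0.002170 = 0.006636 m/day.
Seepage velocity v = q / n_e = 0.006636 / 0.22 = 0.03017 m/day.
Travel time t = L / v = 2120 / 0.03017 = 70278 days = 192.4 years.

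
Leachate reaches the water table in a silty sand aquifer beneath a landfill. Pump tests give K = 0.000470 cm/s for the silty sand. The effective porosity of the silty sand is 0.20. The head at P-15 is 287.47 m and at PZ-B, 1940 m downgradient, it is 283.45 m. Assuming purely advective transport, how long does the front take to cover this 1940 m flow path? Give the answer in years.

Convert K: 0.000470 cm/s × 864 = 0.4061 m/day.
Hydraulic gradient i = (287.47 − 283.45) / 1940 = 4.02 / 1940 = 0.002072.
Darcy flux q = K · i = 0.4061 × 0.002072 = 0.0008415 m/day.
Seepage velocity v = q / n_e = 0.0008415 / 0.20 = 0.004207 m/day.
Travel time t = L / v = 1940 / 0.004207 = 4.611e+05 days = 1262 years.

1260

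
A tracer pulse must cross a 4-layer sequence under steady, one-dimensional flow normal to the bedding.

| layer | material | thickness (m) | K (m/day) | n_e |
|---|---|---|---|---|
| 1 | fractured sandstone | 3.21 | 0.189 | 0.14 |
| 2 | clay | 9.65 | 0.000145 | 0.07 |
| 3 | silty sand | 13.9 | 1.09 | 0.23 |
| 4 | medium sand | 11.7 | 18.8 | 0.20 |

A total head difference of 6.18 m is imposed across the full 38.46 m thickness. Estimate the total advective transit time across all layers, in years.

With flow normal to the layers, continuity requires the same specific discharge q through every layer.
Σ(b_i/K_i) = 3.21/0.189 + 9.65/0.000145 + 13.9/1.09 + 11.7/18.8 = 66582 d.
q = Δh / Σ(b_i/K_i) = 6.18 / 66582 = 9.282e-05 m/day.
In each layer the seepage velocity is v_i = q/n_i, so the layer transit time is t_i = b_i·n_i / q:
  layer 1 (fractured sandstone): t_1 = 3.21 × 0.14 / 9.282e-05 = 4842 d
  layer 2 (clay): t_2 = 9.65 × 0.07 / 9.282e-05 = 7278 d
  layer 3 (silty sand): t_3 = 13.9 × 0.23 / 9.282e-05 = 34444 d
  layer 4 (medium sand): t_4 = 11.7 × 0.20 / 9.282e-05 = 25211 d
Total t = Σ t_i = 71774 days = 196.5 years.

197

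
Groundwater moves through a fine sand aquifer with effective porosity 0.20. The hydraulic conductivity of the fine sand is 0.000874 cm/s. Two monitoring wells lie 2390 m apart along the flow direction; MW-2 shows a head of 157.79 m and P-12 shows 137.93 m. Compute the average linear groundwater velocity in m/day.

Convert K: 0.000874 cm/s × 864 = 0.7551 m/day.
Hydraulic gradient i = (157.79 − 137.93) / 2390 = 19.86 / 2390 = 0.008310.
Darcy flux q = K · i = 0.7551 × 0.008310 = 0.006275 m/day.
Seepage velocity v = q / n_e = 0.006275 / 0.20 = 0.03137 m/day.

0.0314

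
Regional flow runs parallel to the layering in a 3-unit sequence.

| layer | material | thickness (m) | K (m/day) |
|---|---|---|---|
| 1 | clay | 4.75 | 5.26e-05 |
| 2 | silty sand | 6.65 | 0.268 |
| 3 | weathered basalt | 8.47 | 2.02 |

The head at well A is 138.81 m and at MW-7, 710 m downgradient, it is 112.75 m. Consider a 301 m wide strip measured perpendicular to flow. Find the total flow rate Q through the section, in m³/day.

209

Flow is parallel to layering, so each bed carries its own Darcy discharge and the transmissivities add.
Σ(K_i·b_i) = 5.26e-05×4.75 + 0.268×6.65 + 2.02×8.47 = 18.89 m²/day.
Hydraulic gradient i = (138.81 − 112.75) / 710 = 26.06 / 710 = 0.03670.
Q = Σ(K_i·b_i) · W · i = 18.89 × 301 × 0.03670 = 208.7 m³/day.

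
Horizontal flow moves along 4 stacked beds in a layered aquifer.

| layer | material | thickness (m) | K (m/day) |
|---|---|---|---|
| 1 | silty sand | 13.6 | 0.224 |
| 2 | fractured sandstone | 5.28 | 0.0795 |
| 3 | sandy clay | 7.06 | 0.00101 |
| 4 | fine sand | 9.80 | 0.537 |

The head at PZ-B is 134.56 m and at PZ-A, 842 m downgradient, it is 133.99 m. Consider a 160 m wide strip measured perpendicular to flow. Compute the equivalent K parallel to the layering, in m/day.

0.244

Flow is parallel to layering, so each bed carries its own Darcy discharge and the transmissivities add.
Σ(K_i·b_i) = 0.224×13.6 + 0.0795×5.28 + 0.00101×7.06 + 0.537×9.80 = 8.736 m²/day.
Total thickness b = 35.74 m, so K_eq = Σ(K_i·b_i)/b = 0.2444 m/day.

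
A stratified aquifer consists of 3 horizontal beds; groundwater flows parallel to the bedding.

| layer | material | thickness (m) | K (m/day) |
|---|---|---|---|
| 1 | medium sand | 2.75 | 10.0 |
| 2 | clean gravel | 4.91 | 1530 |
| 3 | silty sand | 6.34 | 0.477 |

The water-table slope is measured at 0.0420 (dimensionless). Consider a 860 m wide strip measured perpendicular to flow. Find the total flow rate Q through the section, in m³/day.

Flow is parallel to layering, so each bed carries its own Darcy discharge and the transmissivities add.
Σ(K_i·b_i) = 10.0×2.75 + 1530×4.91 + 0.477×6.34 = 7543 m²/day.
Hydraulic gradient i = 0.0420.
Q = Σ(K_i·b_i) · W · i = 7543 × 860 × 0.04200 = 2.724e+05 m³/day.

272000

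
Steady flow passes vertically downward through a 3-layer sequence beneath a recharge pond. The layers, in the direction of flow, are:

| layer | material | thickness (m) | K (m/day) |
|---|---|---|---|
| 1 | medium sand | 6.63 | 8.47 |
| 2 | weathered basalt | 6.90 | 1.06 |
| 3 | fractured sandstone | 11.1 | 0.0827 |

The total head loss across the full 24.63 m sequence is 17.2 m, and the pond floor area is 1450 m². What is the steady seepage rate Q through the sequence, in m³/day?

Flow is perpendicular to layering, so the layers act in series and the equivalent K is the thickness-weighted harmonic mean.
Total thickness L = 6.63 + 6.90 + 11.1 = 24.63 m.
Σ(b_i/K_i) = 6.63/8.47 + 6.90/1.06 + 11.1/0.0827 = 141.5 d.
K_eq = L / Σ(b_i/K_i) = 24.63 / 141.5 = 0.1740 m/day.
Q = K_eq · A · (Δh/L) = 0.1740 × 1450 × (17.2/24.63) = 176.2 m³/day.

176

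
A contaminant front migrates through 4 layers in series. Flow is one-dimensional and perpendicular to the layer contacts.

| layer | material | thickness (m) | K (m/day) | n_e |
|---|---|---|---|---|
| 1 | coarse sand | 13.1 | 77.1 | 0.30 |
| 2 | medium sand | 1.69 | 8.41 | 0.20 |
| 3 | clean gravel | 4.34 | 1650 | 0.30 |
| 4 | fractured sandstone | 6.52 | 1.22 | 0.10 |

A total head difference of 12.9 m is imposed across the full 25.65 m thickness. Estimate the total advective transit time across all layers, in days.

With flow normal to the layers, continuity requires the same specific discharge q through every layer.
Σ(b_i/K_i) = 13.1/77.1 + 1.69/8.41 + 4.34/1650 + 6.52/1.22 = 5.718 d.
q = Δh / Σ(b_i/K_i) = 12.9 / 5.718 = 2.256 m/day.
In each layer the seepage velocity is v_i = q/n_i, so the layer transit time is t_i = b_i·n_i / q:
  layer 1 (coarse sand): t_1 = 13.1 × 0.30 / 2.256 = 1.742 d
  layer 2 (medium sand): t_2 = 1.69 × 0.20 / 2.256 = 0.1498 d
  layer 3 (clean gravel): t_3 = 4.34 × 0.30 / 2.256 = 0.5771 d
  layer 4 (fractured sandstone): t_4 = 6.52 × 0.10 / 2.256 = 0.2890 d
Total t = Σ t_i = 2.758 days.

2.76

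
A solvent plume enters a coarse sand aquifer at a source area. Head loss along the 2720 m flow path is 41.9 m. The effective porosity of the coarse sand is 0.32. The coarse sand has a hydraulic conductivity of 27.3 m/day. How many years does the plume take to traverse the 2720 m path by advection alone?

Hydraulic gradient i = Δh / L = 41.9 / 2720 = 0.01540.
Darcy flux q = K · i = 27.30 × 0.01540 = 0.4205 m/day.
Seepage velocity v = q / n_e = 0.4205 / 0.32 = 1.314 m/day.
Travel time t = L / v = 2720 / 1.314 = 2070 days = 5.667 years.

5.67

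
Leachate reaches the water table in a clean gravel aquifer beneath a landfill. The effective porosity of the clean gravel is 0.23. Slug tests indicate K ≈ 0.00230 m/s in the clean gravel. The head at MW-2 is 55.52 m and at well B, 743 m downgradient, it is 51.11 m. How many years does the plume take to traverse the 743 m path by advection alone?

0.397

Convert K: 0.00230 m/s × 86400 = 198.7 m/day.
Hydraulic gradient i = (55.52 − 51.11) / 743 = 4.41 / 743 = 0.005935.
Darcy flux q = K · i = 198.7 × 0.005935 = 1.179 m/day.
Seepage velocity v = q / n_e = 1.179 / 0.23 = 5.128 m/day.
Travel time t = L / v = 743 / 5.128 = 144.9 days = 0.3967 years.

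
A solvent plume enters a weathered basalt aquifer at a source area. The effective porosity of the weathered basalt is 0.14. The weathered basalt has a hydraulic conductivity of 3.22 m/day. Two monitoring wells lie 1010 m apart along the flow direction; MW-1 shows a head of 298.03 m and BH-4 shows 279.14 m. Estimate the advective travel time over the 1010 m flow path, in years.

Hydraulic gradient i = (298.03 − 279.14) / 1010 = 18.89 / 1010 = 0.01870.
Darcy flux q = K · i = 3.220 × 0.01870 = 0.06022 m/day.
Seepage velocity v = q / n_e = 0.06022 / 0.14 = 0.4302 m/day.
Travel time t = L / v = 1010 / 0.4302 = 2348 days = 6.428 years.

6.43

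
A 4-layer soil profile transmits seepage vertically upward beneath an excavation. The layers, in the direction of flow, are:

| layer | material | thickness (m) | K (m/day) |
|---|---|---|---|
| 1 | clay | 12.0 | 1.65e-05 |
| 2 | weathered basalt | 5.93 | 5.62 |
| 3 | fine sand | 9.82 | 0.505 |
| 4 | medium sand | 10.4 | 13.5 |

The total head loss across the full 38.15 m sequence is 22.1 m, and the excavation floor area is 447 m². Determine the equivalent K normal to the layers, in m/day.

Flow is perpendicular to layering, so the layers act in series and the equivalent K is the thickness-weighted harmonic mean.
Total thickness L = 12.0 + 5.93 + 9.82 + 10.4 = 38.15 m.
Σ(b_i/K_i) = 12.0/1.65e-05 + 5.93/5.62 + 9.82/0.505 + 10.4/13.5 = 7.273e+05 d.
K_eq = L / Σ(b_i/K_i) = 38.15 / 7.273e+05 = 5.245e-05 m/day.

5.25e-05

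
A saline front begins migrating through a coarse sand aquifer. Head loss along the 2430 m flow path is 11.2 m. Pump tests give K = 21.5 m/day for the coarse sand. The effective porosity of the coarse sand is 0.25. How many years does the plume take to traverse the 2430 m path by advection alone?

16.8

Hydraulic gradient i = Δh / L = 11.2 / 2430 = 0.004609.
Darcy flux q = K · i = 21.50 × 0.004609 = 0.09909 m/day.
Seepage velocity v = q / n_e = 0.09909 / 0.25 = 0.3964 m/day.
Travel time t = L / v = 2430 / 0.3964 = 6131 days = 16.78 years.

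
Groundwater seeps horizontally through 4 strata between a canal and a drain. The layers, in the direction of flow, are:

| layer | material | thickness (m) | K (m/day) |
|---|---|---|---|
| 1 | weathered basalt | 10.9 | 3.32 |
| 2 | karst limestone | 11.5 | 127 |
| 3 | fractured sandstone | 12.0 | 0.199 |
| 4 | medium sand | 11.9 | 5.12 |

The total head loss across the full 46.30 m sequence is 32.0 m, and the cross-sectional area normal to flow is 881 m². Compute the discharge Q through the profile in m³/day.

Flow is perpendicular to layering, so the layers act in series and the equivalent K is the thickness-weighted harmonic mean.
Total thickness L = 10.9 + 11.5 + 12.0 + 11.9 = 46.30 m.
Σ(b_i/K_i) = 10.9/3.32 + 11.5/127 + 12.0/0.199 + 11.9/5.12 = 66.00 d.
K_eq = L / Σ(b_i/K_i) = 46.30 / 66.00 = 0.7015 m/day.
Q = K_eq · A · (Δh/L) = 0.7015 × 881 × (32.0/46.30) = 427.2 m³/day.

427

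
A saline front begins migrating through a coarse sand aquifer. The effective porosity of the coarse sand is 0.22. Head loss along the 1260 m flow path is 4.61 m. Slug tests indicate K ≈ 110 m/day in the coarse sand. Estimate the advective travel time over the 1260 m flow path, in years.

Hydraulic gradient i = Δh / L = 4.61 / 1260 = 0.003659.
Darcy flux q = K · i = 110.0 × 0.003659 = 0.4025 m/day.
Seepage velocity v = q / n_e = 0.4025 / 0.22 = 1.829 m/day.
Travel time t = L / v = 1260 / 1.829 = 688.8 days = 1.886 years.

1.89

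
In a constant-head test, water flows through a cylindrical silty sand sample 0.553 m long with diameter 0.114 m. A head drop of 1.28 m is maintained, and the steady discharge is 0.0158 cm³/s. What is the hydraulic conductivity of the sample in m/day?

0.0578

Cross-sectional area A = π·(d/2)² = π × (0.114/2)² = 0.01021 m².
Convert discharge: 0.0158 cm³/s = 1.580e-08 m³/s.
Darcy's law rearranged: K = Q·L / (A·Δh) = 1.580e-08 × 0.553 / (0.01021 × 1.28) = 6.688e-07 m/s = 0.05778 m/day.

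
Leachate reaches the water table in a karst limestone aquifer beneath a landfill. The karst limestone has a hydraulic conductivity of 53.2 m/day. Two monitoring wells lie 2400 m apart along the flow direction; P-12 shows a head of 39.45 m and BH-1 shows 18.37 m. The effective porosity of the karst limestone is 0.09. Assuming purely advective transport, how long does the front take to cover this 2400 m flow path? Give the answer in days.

Hydraulic gradient i = (39.45 − 18.37) / 2400 = 21.08 / 2400 = 0.008783.
Darcy flux q = K · i = 53.20 × 0.008783 = 0.4673 m/day.
Seepage velocity v = q / n_e = 0.4673 / 0.09 = 5.192 m/day.
Travel time t = L / v = 2400 / 5.192 = 462.3 days.

462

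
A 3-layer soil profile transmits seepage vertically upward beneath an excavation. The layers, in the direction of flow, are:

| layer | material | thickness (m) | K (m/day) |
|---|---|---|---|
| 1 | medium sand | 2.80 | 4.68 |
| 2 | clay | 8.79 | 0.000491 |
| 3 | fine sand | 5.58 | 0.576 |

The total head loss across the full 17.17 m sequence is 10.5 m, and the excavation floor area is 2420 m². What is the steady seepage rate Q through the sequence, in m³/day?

1.42

Flow is perpendicular to layering, so the layers act in series and the equivalent K is the thickness-weighted harmonic mean.
Total thickness L = 2.80 + 8.79 + 5.58 = 17.17 m.
Σ(b_i/K_i) = 2.80/4.68 + 8.79/0.000491 + 5.58/0.576 = 17913 d.
K_eq = L / Σ(b_i/K_i) = 17.17 / 17913 = 0.0009585 m/day.
Q = K_eq · A · (Δh/L) = 0.0009585 × 2420 × (10.5/17.17) = 1.419 m³/day.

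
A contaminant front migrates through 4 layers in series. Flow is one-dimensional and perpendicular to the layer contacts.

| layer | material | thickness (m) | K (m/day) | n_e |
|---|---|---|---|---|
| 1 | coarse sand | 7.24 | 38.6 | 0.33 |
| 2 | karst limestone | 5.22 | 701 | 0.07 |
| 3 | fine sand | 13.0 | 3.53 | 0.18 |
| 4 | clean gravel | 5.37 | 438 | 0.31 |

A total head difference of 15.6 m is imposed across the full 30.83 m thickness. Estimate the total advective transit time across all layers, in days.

With flow normal to the layers, continuity requires the same specific discharge q through every layer.
Σ(b_i/K_i) = 7.24/38.6 + 5.22/701 + 13.0/3.53 + 5.37/438 = 3.890 d.
q = Δh / Σ(b_i/K_i) = 15.6 / 3.890 = 4.010 m/day.
In each layer the seepage velocity is v_i = q/n_i, so the layer transit time is t_i = b_i·n_i / q:
  layer 1 (coarse sand): t_1 = 7.24 × 0.33 / 4.010 = 0.5958 d
  layer 2 (karst limestone): t_2 = 5.22 × 0.07 / 4.010 = 0.09112 d
  layer 3 (fine sand): t_3 = 13.0 × 0.18 / 4.010 = 0.5835 d
  layer 4 (clean gravel): t_4 = 5.37 × 0.31 / 4.010 = 0.4151 d
Total t = Σ t_i = 1.685 days.

1.69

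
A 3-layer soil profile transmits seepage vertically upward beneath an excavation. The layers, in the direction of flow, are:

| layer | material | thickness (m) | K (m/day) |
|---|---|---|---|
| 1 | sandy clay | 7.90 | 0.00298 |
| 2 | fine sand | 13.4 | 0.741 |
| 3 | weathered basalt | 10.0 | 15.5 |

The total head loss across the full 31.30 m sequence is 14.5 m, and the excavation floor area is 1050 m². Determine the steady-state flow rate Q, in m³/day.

Flow is perpendicular to layering, so the layers act in series and the equivalent K is the thickness-weighted harmonic mean.
Total thickness L = 7.90 + 13.4 + 10.0 = 31.30 m.
Σ(b_i/K_i) = 7.90/0.00298 + 13.4/0.741 + 10.0/15.5 = 2670 d.
K_eq = L / Σ(b_i/K_i) = 31.30 / 2670 = 0.01172 m/day.
Q = K_eq · A · (Δh/L) = 0.01172 × 1050 × (14.5/31.30) = 5.703 m³/day.

5.70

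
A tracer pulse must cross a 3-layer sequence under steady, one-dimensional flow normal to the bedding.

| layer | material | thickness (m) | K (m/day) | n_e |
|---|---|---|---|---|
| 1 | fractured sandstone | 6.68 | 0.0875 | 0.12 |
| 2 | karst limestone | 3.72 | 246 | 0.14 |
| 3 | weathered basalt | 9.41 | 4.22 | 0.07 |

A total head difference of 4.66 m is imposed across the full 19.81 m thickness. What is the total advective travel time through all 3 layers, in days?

33.4

With flow normal to the layers, continuity requires the same specific discharge q through every layer.
Σ(b_i/K_i) = 6.68/0.0875 + 3.72/246 + 9.41/4.22 = 78.59 d.
q = Δh / Σ(b_i/K_i) = 4.66 / 78.59 = 0.05930 m/day.
In each layer the seepage velocity is v_i = q/n_i, so the layer transit time is t_i = b_i·n_i / q:
  layer 1 (fractured sandstone): t_1 = 6.68 × 0.12 / 0.05930 = 13.52 d
  layer 2 (karst limestone): t_2 = 3.72 × 0.14 / 0.05930 = 8.783 d
  layer 3 (weathered basalt): t_3 = 9.41 × 0.07 / 0.05930 = 11.11 d
Total t = Σ t_i = 33.41 days.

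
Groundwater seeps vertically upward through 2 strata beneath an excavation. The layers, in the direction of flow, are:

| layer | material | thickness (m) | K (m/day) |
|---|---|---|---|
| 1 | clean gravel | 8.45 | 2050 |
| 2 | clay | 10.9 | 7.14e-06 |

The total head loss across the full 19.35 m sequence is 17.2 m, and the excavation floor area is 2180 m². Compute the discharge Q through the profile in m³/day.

Flow is perpendicular to layering, so the layers act in series and the equivalent K is the thickness-weighted harmonic mean.
Total thickness L = 8.45 + 10.9 = 19.35 m.
Σ(b_i/K_i) = 8.45/2050 + 10.9/7.14e-06 = 1.527e+06 d.
K_eq = L / Σ(b_i/K_i) = 19.35 / 1.527e+06 = 1.268e-05 m/day.
Q = K_eq · A · (Δh/L) = 1.268e-05 × 2180 × (17.2/19.35) = 0.02456 m³/day.

0.0246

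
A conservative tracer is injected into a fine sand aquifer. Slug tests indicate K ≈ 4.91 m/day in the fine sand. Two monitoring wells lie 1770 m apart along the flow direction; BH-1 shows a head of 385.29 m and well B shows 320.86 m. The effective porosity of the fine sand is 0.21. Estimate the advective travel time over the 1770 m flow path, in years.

Hydraulic gradient i = (385.29 − 320.86) / 1770 = 64.43 / 1770 = 0.03640.
Darcy flux q = K · i = 4.910 × 0.03640 = 0.1787 m/day.
Seepage velocity v = q / n_e = 0.1787 / 0.21 = 0.8511 m/day.
Travel time t = L / v = 1770 / 0.8511 = 2080 days = 5.694 years.

5.69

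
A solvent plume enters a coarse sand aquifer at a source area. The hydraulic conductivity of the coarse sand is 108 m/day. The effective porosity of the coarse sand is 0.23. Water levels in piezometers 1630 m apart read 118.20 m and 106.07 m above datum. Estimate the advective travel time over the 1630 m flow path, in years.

Hydraulic gradient i = (118.20 − 106.07) / 1630 = 12.13 / 1630 = 0.007442.
Darcy flux q = K · i = 108.0 × 0.007442 = 0.8037 m/day.
Seepage velocity v = q / n_e = 0.8037 / 0.23 = 3.494 m/day.
Travel time t = L / v = 1630 / 3.494 = 466.5 days = 1.277 years.

1.28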